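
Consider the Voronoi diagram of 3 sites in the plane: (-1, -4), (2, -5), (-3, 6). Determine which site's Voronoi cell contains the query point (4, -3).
Nearest site = (2, -5)

The Voronoi cell of site s contains exactly those query points closer to s than to any other site. Compute squared distances from q = (4, -3) to each site:
  (2 − 4)² + (-5 − -3)² = 8
  (-1 − 4)² + (-4 − -3)² = 26
  (-3 − 4)² + (6 − -3)² = 130
Minimum is attained by (2, -5), so q lies in its Voronoi cell.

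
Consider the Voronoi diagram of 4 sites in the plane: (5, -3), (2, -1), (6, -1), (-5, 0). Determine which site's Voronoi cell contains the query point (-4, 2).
Nearest site = (-5, 0)

The Voronoi cell of site s contains exactly those query points closer to s than to any other site. Compute squared distances from q = (-4, 2) to each site:
  (-5 − -4)² + (0 − 2)² = 5
  (2 − -4)² + (-1 − 2)² = 45
  (5 − -4)² + (-3 − 2)² = 106
  (6 − -4)² + (-1 − 2)² = 109
Minimum is attained by (-5, 0), so q lies in its Voronoi cell.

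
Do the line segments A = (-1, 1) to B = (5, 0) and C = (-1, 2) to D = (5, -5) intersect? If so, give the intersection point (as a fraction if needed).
Yes; intersection at (0, 5/6) (t = 1/6 on AB, s = 1/6 on CD)

Parametrize AB as A + t(B − A) = (-1 + 6 t, 1 + -1 t) and CD as C + s(D − C) = (-1 + 6 s, 2 + -7 s). Solve the linear system for (t, s). Determinant = 36 ≠ 0, so a unique intersection of the containing lines exists. Solution: t = 1/6, s = 1/6 — both in [0, 1], so the segments cross. Intersection point: (0, 5/6).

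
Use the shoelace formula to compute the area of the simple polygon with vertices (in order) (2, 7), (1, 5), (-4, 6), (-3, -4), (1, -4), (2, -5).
Area = 53

Shoelace formula: Area = (1/2) |Σ_i (x_i · y_{i+1} − x_{i+1} · y_i)| (indices mod n). Compute each cross term:
  (2)(5) − (1)(7) = 3
  (1)(6) − (-4)(5) = 26
  (-4)(-4) − (-3)(6) = 34
  (-3)(-4) − (1)(-4) = 16
  (1)(-5) − (2)(-4) = 3
  (2)(7) − (2)(-5) = 24
Sum = 106, so (signed) Area = 106/2 = 53, |Area| = 53.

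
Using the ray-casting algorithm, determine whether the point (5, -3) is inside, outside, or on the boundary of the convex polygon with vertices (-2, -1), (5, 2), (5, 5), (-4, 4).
The point (5, -3) lies strictly outside the polygon

Cast a horizontal ray to the right from the query point and count how many polygon edges it crosses (each edge strictly once or zero times, handled with the usual half-open convention). 
Parity of crossings → even ⇒ outside.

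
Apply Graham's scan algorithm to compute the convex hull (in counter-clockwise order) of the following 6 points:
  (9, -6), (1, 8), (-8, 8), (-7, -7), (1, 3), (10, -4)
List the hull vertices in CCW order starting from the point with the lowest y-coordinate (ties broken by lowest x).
Hull (CCW) = [(-7, -7), (9, -6), (10, -4), (1, 8), (-8, 8)]

Graham scan procedure:
  1. Find the pivot p₀ = point with lowest y (tie → lowest x): (-7, -7).
  2. Sort the remaining points by polar angle around p₀.
  3. Walk through sorted points, maintaining a stack; pop the top while the last three entries make a non-left turn (cross product ≤ 0).
  4. Final stack is the convex hull in CCW order: (-7, -7), (9, -6), (10, -4), (1, 8), (-8, 8).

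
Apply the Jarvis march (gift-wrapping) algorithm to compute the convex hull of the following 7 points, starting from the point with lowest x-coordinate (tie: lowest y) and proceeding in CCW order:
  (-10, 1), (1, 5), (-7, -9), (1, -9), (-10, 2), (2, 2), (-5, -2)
Hull (CCW) = [(-10, 1), (-7, -9), (1, -9), (2, 2), (1, 5), (-10, 2)]

Jarvis march: at each step, from the current hull vertex p, select the next vertex q as the point such that every other point lies strictly to the left of (or on) the directed line p → q. (Equivalently: for every other point r, the cross product (q − p) × (r − p) ≥ 0.)
Starting point (lowest x, tie lowest y): (-10, 1). Wrap until returning to start. Resulting hull: (-10, 1), (-7, -9), (1, -9), (2, 2), (1, 5), (-10, 2).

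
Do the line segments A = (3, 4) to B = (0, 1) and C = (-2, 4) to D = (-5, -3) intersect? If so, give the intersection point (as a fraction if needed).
No (intersection of containing lines falls outside at least one segment)

Parametrize and solve: t = 35/12, s = 5/4. At least one of these is outside [0, 1], so the segments do not intersect.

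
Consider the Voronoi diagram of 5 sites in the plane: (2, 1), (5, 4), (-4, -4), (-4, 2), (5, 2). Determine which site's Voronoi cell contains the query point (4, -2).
Nearest site = (2, 1)

The Voronoi cell of site s contains exactly those query points closer to s than to any other site. Compute squared distances from q = (4, -2) to each site:
  (2 − 4)² + (1 − -2)² = 13
  (5 − 4)² + (2 − -2)² = 17
  (5 − 4)² + (4 − -2)² = 37
  (-4 − 4)² + (-4 − -2)² = 68
  (-4 − 4)² + (2 − -2)² = 80
Minimum is attained by (2, 1), so q lies in its Voronoi cell.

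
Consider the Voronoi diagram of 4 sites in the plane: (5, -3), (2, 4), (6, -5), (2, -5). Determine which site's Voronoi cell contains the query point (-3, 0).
Nearest site = (2, 4)

The Voronoi cell of site s contains exactly those query points closer to s than to any other site. Compute squared distances from q = (-3, 0) to each site:
  (2 − -3)² + (4 − 0)² = 41
  (2 − -3)² + (-5 − 0)² = 50
  (5 − -3)² + (-3 − 0)² = 73
  (6 − -3)² + (-5 − 0)² = 106
Minimum is attained by (2, 4), so q lies in its Voronoi cell.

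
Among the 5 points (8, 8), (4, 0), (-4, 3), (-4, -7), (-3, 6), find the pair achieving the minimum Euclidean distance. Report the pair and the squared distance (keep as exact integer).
Pair = ((-4, 3), (-3, 6)); squared distance = 10

Compute all C(5, 2) = 10 pairwise squared distances (x_i − x_j)² + (y_i − y_j)². The minimum is 10, attained by the pair ((-4, 3), (-3, 6)).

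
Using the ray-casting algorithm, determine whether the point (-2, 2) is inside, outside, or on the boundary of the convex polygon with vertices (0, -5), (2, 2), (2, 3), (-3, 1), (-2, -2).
The point (-2, 2) lies strictly outside the polygon

Cast a horizontal ray to the right from the query point and count how many polygon edges it crosses (each edge strictly once or zero times, handled with the usual half-open convention). 
Parity of crossings → even ⇒ outside.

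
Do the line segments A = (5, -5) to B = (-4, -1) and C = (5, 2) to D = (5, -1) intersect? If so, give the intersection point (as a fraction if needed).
No (intersection of containing lines falls outside at least one segment)

Parametrize and solve: t = 0, s = 7/3. At least one of these is outside [0, 1], so the segments do not intersect.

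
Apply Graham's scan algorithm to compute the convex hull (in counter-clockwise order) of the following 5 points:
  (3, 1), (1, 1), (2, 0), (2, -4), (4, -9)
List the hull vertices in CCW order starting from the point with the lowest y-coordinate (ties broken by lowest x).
Hull (CCW) = [(4, -9), (3, 1), (1, 1), (2, -4)]

Graham scan procedure:
  1. Find the pivot p₀ = point with lowest y (tie → lowest x): (4, -9).
  2. Sort the remaining points by polar angle around p₀.
  3. Walk through sorted points, maintaining a stack; pop the top while the last three entries make a non-left turn (cross product ≤ 0).
  4. Final stack is the convex hull in CCW order: (4, -9), (3, 1), (1, 1), (2, -4).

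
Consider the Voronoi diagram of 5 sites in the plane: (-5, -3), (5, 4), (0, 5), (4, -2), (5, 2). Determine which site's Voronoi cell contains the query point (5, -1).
Nearest site = (4, -2)

The Voronoi cell of site s contains exactly those query points closer to s than to any other site. Compute squared distances from q = (5, -1) to each site:
  (4 − 5)² + (-2 − -1)² = 2
  (5 − 5)² + (2 − -1)² = 9
  (5 − 5)² + (4 − -1)² = 25
  (0 − 5)² + (5 − -1)² = 61
  (-5 − 5)² + (-3 − -1)² = 104
Minimum is attained by (4, -2), so q lies in its Voronoi cell.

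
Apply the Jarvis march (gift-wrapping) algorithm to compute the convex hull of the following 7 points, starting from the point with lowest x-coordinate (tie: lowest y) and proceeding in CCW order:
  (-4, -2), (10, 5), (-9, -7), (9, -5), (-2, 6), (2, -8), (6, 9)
Hull (CCW) = [(-9, -7), (2, -8), (9, -5), (10, 5), (6, 9), (-2, 6)]

Jarvis march: at each step, from the current hull vertex p, select the next vertex q as the point such that every other point lies strictly to the left of (or on) the directed line p → q. (Equivalently: for every other point r, the cross product (q − p) × (r − p) ≥ 0.)
Starting point (lowest x, tie lowest y): (-9, -7). Wrap until returning to start. Resulting hull: (-9, -7), (2, -8), (9, -5), (10, 5), (6, 9), (-2, 6).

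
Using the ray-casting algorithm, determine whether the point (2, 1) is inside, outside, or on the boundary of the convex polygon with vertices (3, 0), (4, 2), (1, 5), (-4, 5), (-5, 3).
The point (2, 1) lies strictly inside the polygon

Cast a horizontal ray to the right from the query point and count how many polygon edges it crosses (each edge strictly once or zero times, handled with the usual half-open convention). 
Parity of crossings → odd ⇒ inside.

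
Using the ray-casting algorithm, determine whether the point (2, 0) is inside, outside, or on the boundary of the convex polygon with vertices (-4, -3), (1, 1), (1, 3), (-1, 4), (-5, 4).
The point (2, 0) lies strictly outside the polygon

Cast a horizontal ray to the right from the query point and count how many polygon edges it crosses (each edge strictly once or zero times, handled with the usual half-open convention). 
Parity of crossings → even ⇒ outside.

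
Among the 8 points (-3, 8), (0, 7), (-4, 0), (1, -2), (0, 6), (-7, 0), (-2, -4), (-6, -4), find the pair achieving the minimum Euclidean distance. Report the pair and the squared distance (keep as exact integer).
Pair = ((0, 7), (0, 6)); squared distance = 1

Compute all C(8, 2) = 28 pairwise squared distances (x_i − x_j)² + (y_i − y_j)². The minimum is 1, attained by the pair ((0, 7), (0, 6)).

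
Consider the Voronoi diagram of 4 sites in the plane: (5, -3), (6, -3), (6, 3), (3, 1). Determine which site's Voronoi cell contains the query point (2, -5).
Nearest site = (5, -3)

The Voronoi cell of site s contains exactly those query points closer to s than to any other site. Compute squared distances from q = (2, -5) to each site:
  (5 − 2)² + (-3 − -5)² = 13
  (6 − 2)² + (-3 − -5)² = 20
  (3 − 2)² + (1 − -5)² = 37
  (6 − 2)² + (3 − -5)² = 80
Minimum is attained by (5, -3), so q lies in its Voronoi cell.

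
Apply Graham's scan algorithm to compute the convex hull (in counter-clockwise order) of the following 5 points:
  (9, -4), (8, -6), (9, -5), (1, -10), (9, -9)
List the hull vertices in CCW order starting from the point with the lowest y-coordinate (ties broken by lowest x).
Hull (CCW) = [(1, -10), (9, -9), (9, -4)]

Graham scan procedure:
  1. Find the pivot p₀ = point with lowest y (tie → lowest x): (1, -10).
  2. Sort the remaining points by polar angle around p₀.
  3. Walk through sorted points, maintaining a stack; pop the top while the last three entries make a non-left turn (cross product ≤ 0).
  4. Final stack is the convex hull in CCW order: (1, -10), (9, -9), (9, -4).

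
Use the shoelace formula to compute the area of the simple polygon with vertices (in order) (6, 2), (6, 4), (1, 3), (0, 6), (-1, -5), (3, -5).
Area = 47

Shoelace formula: Area = (1/2) |Σ_i (x_i · y_{i+1} − x_{i+1} · y_i)| (indices mod n). Compute each cross term:
  (6)(4) − (6)(2) = 12
  (6)(3) − (1)(4) = 14
  (1)(6) − (0)(3) = 6
  (0)(-5) − (-1)(6) = 6
  (-1)(-5) − (3)(-5) = 20
  (3)(2) − (6)(-5) = 36
Sum = 94, so (signed) Area = 94/2 = 47, |Area| = 47.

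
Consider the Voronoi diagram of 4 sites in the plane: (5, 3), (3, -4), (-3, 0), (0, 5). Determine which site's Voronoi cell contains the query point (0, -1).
Nearest site = (-3, 0)

The Voronoi cell of site s contains exactly those query points closer to s than to any other site. Compute squared distances from q = (0, -1) to each site:
  (-3 − 0)² + (0 − -1)² = 10
  (3 − 0)² + (-4 − -1)² = 18
  (0 − 0)² + (5 − -1)² = 36
  (5 − 0)² + (3 − -1)² = 41
Minimum is attained by (-3, 0), so q lies in its Voronoi cell.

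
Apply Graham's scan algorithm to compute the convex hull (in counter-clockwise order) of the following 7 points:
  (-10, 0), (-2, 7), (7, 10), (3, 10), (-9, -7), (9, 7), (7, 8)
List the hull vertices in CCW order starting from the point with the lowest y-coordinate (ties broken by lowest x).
Hull (CCW) = [(-9, -7), (9, 7), (7, 10), (3, 10), (-2, 7), (-10, 0)]

Graham scan procedure:
  1. Find the pivot p₀ = point with lowest y (tie → lowest x): (-9, -7).
  2. Sort the remaining points by polar angle around p₀.
  3. Walk through sorted points, maintaining a stack; pop the top while the last three entries make a non-left turn (cross product ≤ 0).
  4. Final stack is the convex hull in CCW order: (-9, -7), (9, 7), (7, 10), (3, 10), (-2, 7), (-10, 0).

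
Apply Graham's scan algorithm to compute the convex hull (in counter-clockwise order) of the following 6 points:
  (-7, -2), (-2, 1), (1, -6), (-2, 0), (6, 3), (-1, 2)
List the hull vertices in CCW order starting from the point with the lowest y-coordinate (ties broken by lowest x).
Hull (CCW) = [(1, -6), (6, 3), (-1, 2), (-7, -2)]

Graham scan procedure:
  1. Find the pivot p₀ = point with lowest y (tie → lowest x): (1, -6).
  2. Sort the remaining points by polar angle around p₀.
  3. Walk through sorted points, maintaining a stack; pop the top while the last three entries make a non-left turn (cross product ≤ 0).
  4. Final stack is the convex hull in CCW order: (1, -6), (6, 3), (-1, 2), (-7, -2).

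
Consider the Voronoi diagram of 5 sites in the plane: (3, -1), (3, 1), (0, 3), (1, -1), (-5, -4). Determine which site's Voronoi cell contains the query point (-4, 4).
Nearest site = (0, 3)

The Voronoi cell of site s contains exactly those query points closer to s than to any other site. Compute squared distances from q = (-4, 4) to each site:
  (0 − -4)² + (3 − 4)² = 17
  (1 − -4)² + (-1 − 4)² = 50
  (3 − -4)² + (1 − 4)² = 58
  (-5 − -4)² + (-4 − 4)² = 65
  (3 − -4)² + (-1 − 4)² = 74
Minimum is attained by (0, 3), so q lies in its Voronoi cell.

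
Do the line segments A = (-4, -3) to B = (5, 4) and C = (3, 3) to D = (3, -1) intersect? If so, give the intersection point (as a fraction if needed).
Yes; intersection at (3, 22/9) (t = 7/9 on AB, s = 5/36 on CD)

Parametrize AB as A + t(B − A) = (-4 + 9 t, -3 + 7 t) and CD as C + s(D − C) = (3 + 0 s, 3 + -4 s). Solve the linear system for (t, s). Determinant = 36 ≠ 0, so a unique intersection of the containing lines exists. Solution: t = 7/9, s = 5/36 — both in [0, 1], so the segments cross. Intersection point: (3, 22/9).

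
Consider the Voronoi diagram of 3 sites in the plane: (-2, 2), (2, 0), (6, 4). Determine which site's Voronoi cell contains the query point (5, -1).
Nearest site = (2, 0)

The Voronoi cell of site s contains exactly those query points closer to s than to any other site. Compute squared distances from q = (5, -1) to each site:
  (2 − 5)² + (0 − -1)² = 10
  (6 − 5)² + (4 − -1)² = 26
  (-2 − 5)² + (2 − -1)² = 58
Minimum is attained by (2, 0), so q lies in its Voronoi cell.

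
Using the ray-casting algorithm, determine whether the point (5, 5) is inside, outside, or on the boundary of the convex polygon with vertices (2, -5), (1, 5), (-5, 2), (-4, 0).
The point (5, 5) lies strictly outside the polygon

Cast a horizontal ray to the right from the query point and count how many polygon edges it crosses (each edge strictly once or zero times, handled with the usual half-open convention). 
Parity of crossings → even ⇒ outside.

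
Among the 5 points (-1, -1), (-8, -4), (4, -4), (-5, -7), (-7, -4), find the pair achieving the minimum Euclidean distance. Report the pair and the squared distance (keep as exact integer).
Pair = ((-8, -4), (-7, -4)); squared distance = 1

Compute all C(5, 2) = 10 pairwise squared distances (x_i − x_j)² + (y_i − y_j)². The minimum is 1, attained by the pair ((-8, -4), (-7, -4)).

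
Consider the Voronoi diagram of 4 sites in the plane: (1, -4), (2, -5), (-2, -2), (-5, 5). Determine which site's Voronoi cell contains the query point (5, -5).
Nearest site = (2, -5)

The Voronoi cell of site s contains exactly those query points closer to s than to any other site. Compute squared distances from q = (5, -5) to each site:
  (2 − 5)² + (-5 − -5)² = 9
  (1 − 5)² + (-4 − -5)² = 17
  (-2 − 5)² + (-2 − -5)² = 58
  (-5 − 5)² + (5 − -5)² = 200
Minimum is attained by (2, -5), so q lies in its Voronoi cell.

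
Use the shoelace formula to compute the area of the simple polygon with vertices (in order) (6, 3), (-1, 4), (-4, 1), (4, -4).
Area = 45

Shoelace formula: Area = (1/2) |Σ_i (x_i · y_{i+1} − x_{i+1} · y_i)| (indices mod n). Compute each cross term:
  (6)(4) − (-1)(3) = 27
  (-1)(1) − (-4)(4) = 15
  (-4)(-4) − (4)(1) = 12
  (4)(3) − (6)(-4) = 36
Sum = 90, so (signed) Area = 90/2 = 45, |Area| = 45.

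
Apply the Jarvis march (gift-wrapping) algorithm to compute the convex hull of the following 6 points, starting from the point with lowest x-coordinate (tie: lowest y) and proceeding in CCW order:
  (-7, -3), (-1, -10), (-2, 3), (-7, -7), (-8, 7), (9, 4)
Hull (CCW) = [(-8, 7), (-7, -7), (-1, -10), (9, 4)]

Jarvis march: at each step, from the current hull vertex p, select the next vertex q as the point such that every other point lies strictly to the left of (or on) the directed line p → q. (Equivalently: for every other point r, the cross product (q − p) × (r − p) ≥ 0.)
Starting point (lowest x, tie lowest y): (-8, 7). Wrap until returning to start. Resulting hull: (-8, 7), (-7, -7), (-1, -10), (9, 4).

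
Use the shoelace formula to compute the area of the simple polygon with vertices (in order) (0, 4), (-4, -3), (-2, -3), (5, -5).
Area = 67/2

Shoelace formula: Area = (1/2) |Σ_i (x_i · y_{i+1} − x_{i+1} · y_i)| (indices mod n). Compute each cross term:
  (0)(-3) − (-4)(4) = 16
  (-4)(-3) − (-2)(-3) = 6
  (-2)(-5) − (5)(-3) = 25
  (5)(4) − (0)(-5) = 20
Sum = 67, so (signed) Area = 67/2 = 67/2, |Area| = 67/2.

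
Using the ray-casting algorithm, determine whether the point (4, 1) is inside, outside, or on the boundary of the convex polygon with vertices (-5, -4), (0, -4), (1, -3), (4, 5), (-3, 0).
The point (4, 1) lies strictly outside the polygon

Cast a horizontal ray to the right from the query point and count how many polygon edges it crosses (each edge strictly once or zero times, handled with the usual half-open convention). 
Parity of crossings → even ⇒ outside.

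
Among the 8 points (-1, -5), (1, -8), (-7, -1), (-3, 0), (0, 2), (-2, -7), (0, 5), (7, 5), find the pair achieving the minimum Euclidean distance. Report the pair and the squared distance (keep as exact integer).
Pair = ((-1, -5), (-2, -7)); squared distance = 5

Compute all C(8, 2) = 28 pairwise squared distances (x_i − x_j)² + (y_i − y_j)². The minimum is 5, attained by the pair ((-1, -5), (-2, -7)).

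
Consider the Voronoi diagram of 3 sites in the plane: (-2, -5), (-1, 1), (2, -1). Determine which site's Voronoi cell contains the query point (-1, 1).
Nearest site = (-1, 1)

The Voronoi cell of site s contains exactly those query points closer to s than to any other site. Compute squared distances from q = (-1, 1) to each site:
  (-1 − -1)² + (1 − 1)² = 0
  (2 − -1)² + (-1 − 1)² = 13
  (-2 − -1)² + (-5 − 1)² = 37
Minimum is attained by (-1, 1), so q lies in its Voronoi cell.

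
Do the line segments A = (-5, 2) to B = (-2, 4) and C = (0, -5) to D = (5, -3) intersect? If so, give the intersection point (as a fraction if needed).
No (intersection of containing lines falls outside at least one segment)

Parametrize and solve: t = -45/4, s = -31/4. At least one of these is outside [0, 1], so the segments do not intersect.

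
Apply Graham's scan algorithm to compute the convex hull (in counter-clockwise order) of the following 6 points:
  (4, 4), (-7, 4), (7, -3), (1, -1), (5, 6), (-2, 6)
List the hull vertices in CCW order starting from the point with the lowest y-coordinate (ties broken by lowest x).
Hull (CCW) = [(7, -3), (5, 6), (-2, 6), (-7, 4), (1, -1)]

Graham scan procedure:
  1. Find the pivot p₀ = point with lowest y (tie → lowest x): (7, -3).
  2. Sort the remaining points by polar angle around p₀.
  3. Walk through sorted points, maintaining a stack; pop the top while the last three entries make a non-left turn (cross product ≤ 0).
  4. Final stack is the convex hull in CCW order: (7, -3), (5, 6), (-2, 6), (-7, 4), (1, -1).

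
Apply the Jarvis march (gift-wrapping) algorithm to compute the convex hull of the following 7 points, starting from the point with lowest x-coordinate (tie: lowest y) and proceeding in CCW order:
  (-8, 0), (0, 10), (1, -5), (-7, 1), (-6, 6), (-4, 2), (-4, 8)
Hull (CCW) = [(-8, 0), (1, -5), (0, 10), (-4, 8), (-6, 6)]

Jarvis march: at each step, from the current hull vertex p, select the next vertex q as the point such that every other point lies strictly to the left of (or on) the directed line p → q. (Equivalently: for every other point r, the cross product (q − p) × (r − p) ≥ 0.)
Starting point (lowest x, tie lowest y): (-8, 0). Wrap until returning to start. Resulting hull: (-8, 0), (1, -5), (0, 10), (-4, 8), (-6, 6).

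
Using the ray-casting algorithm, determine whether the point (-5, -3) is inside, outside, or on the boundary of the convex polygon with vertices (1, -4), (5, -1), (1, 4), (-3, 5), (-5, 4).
The point (-5, -3) lies strictly outside the polygon

Cast a horizontal ray to the right from the query point and count how many polygon edges it crosses (each edge strictly once or zero times, handled with the usual half-open convention). 
Parity of crossings → even ⇒ outside.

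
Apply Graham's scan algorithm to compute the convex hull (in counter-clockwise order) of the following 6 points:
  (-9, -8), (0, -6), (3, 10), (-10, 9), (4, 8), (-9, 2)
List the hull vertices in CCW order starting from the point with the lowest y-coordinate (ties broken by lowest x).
Hull (CCW) = [(-9, -8), (0, -6), (4, 8), (3, 10), (-10, 9)]

Graham scan procedure:
  1. Find the pivot p₀ = point with lowest y (tie → lowest x): (-9, -8).
  2. Sort the remaining points by polar angle around p₀.
  3. Walk through sorted points, maintaining a stack; pop the top while the last three entries make a non-left turn (cross product ≤ 0).
  4. Final stack is the convex hull in CCW order: (-9, -8), (0, -6), (4, 8), (3, 10), (-10, 9).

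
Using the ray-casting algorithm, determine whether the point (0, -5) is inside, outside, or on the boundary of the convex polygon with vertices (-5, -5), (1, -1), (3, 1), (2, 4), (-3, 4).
The point (0, -5) lies strictly outside the polygon

Cast a horizontal ray to the right from the query point and count how many polygon edges it crosses (each edge strictly once or zero times, handled with the usual half-open convention). 
Parity of crossings → even ⇒ outside.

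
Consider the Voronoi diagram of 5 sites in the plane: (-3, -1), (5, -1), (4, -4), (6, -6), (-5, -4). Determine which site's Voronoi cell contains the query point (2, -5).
Nearest site = (4, -4)

The Voronoi cell of site s contains exactly those query points closer to s than to any other site. Compute squared distances from q = (2, -5) to each site:
  (4 − 2)² + (-4 − -5)² = 5
  (6 − 2)² + (-6 − -5)² = 17
  (5 − 2)² + (-1 − -5)² = 25
  (-3 − 2)² + (-1 − -5)² = 41
  (-5 − 2)² + (-4 − -5)² = 50
Minimum is attained by (4, -4), so q lies in its Voronoi cell.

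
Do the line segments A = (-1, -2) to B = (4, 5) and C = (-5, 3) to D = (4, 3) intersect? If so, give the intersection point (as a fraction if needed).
Yes; intersection at (18/7, 3) (t = 5/7 on AB, s = 53/63 on CD)

Parametrize AB as A + t(B − A) = (-1 + 5 t, -2 + 7 t) and CD as C + s(D − C) = (-5 + 9 s, 3 + 0 s). Solve the linear system for (t, s). Determinant = 63 ≠ 0, so a unique intersection of the containing lines exists. Solution: t = 5/7, s = 53/63 — both in [0, 1], so the segments cross. Intersection point: (18/7, 3).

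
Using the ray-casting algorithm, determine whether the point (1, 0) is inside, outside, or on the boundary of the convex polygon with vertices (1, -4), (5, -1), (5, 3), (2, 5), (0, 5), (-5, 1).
The point (1, 0) lies strictly inside the polygon

Cast a horizontal ray to the right from the query point and count how many polygon edges it crosses (each edge strictly once or zero times, handled with the usual half-open convention). 
Parity of crossings → odd ⇒ inside.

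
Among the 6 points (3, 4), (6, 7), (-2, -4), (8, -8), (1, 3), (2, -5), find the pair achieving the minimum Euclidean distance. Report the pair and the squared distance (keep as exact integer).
Pair = ((3, 4), (1, 3)); squared distance = 5

Compute all C(6, 2) = 15 pairwise squared distances (x_i − x_j)² + (y_i − y_j)². The minimum is 5, attained by the pair ((3, 4), (1, 3)).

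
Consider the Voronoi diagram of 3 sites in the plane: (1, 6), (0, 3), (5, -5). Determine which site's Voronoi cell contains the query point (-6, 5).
Nearest site = (0, 3)

The Voronoi cell of site s contains exactly those query points closer to s than to any other site. Compute squared distances from q = (-6, 5) to each site:
  (0 − -6)² + (3 − 5)² = 40
  (1 − -6)² + (6 − 5)² = 50
  (5 − -6)² + (-5 − 5)² = 221
Minimum is attained by (0, 3), so q lies in its Voronoi cell.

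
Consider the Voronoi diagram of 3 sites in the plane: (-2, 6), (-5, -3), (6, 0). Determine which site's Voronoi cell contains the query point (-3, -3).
Nearest site = (-5, -3)

The Voronoi cell of site s contains exactly those query points closer to s than to any other site. Compute squared distances from q = (-3, -3) to each site:
  (-5 − -3)² + (-3 − -3)² = 4
  (-2 − -3)² + (6 − -3)² = 82
  (6 − -3)² + (0 − -3)² = 90
Minimum is attained by (-5, -3), so q lies in its Voronoi cell.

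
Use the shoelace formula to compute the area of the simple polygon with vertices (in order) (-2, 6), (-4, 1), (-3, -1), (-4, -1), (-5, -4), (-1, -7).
Area = 25

Shoelace formula: Area = (1/2) |Σ_i (x_i · y_{i+1} − x_{i+1} · y_i)| (indices mod n). Compute each cross term:
  (-2)(1) − (-4)(6) = 22
  (-4)(-1) − (-3)(1) = 7
  (-3)(-1) − (-4)(-1) = -1
  (-4)(-4) − (-5)(-1) = 11
  (-5)(-7) − (-1)(-4) = 31
  (-1)(6) − (-2)(-7) = -20
Sum = 50, so (signed) Area = 50/2 = 25, |Area| = 25.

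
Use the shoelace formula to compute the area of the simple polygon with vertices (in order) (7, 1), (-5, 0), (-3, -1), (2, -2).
Area = 17

Shoelace formula: Area = (1/2) |Σ_i (x_i · y_{i+1} − x_{i+1} · y_i)| (indices mod n). Compute each cross term:
  (7)(0) − (-5)(1) = 5
  (-5)(-1) − (-3)(0) = 5
  (-3)(-2) − (2)(-1) = 8
  (2)(1) − (7)(-2) = 16
Sum = 34, so (signed) Area = 34/2 = 17, |Area| = 17.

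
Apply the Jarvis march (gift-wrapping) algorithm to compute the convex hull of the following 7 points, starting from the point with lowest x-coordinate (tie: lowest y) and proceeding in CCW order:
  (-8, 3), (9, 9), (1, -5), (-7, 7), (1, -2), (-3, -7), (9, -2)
Hull (CCW) = [(-8, 3), (-3, -7), (9, -2), (9, 9), (-7, 7)]

Jarvis march: at each step, from the current hull vertex p, select the next vertex q as the point such that every other point lies strictly to the left of (or on) the directed line p → q. (Equivalently: for every other point r, the cross product (q − p) × (r − p) ≥ 0.)
Starting point (lowest x, tie lowest y): (-8, 3). Wrap until returning to start. Resulting hull: (-8, 3), (-3, -7), (9, -2), (9, 9), (-7, 7).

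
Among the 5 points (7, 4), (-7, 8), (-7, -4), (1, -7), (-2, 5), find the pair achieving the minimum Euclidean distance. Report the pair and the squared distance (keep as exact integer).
Pair = ((-7, 8), (-2, 5)); squared distance = 34

Compute all C(5, 2) = 10 pairwise squared distances (x_i − x_j)² + (y_i − y_j)². The minimum is 34, attained by the pair ((-7, 8), (-2, 5)).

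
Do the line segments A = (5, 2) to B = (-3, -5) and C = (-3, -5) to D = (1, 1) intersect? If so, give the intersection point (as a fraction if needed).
Yes; intersection at (-3, -5) (t = 1 on AB, s = 0 on CD)

Parametrize AB as A + t(B − A) = (5 + -8 t, 2 + -7 t) and CD as C + s(D − C) = (-3 + 4 s, -5 + 6 s). Solve the linear system for (t, s). Determinant = 20 ≠ 0, so a unique intersection of the containing lines exists. Solution: t = 1, s = 0 — both in [0, 1], so the segments cross. Intersection point: (-3, -5).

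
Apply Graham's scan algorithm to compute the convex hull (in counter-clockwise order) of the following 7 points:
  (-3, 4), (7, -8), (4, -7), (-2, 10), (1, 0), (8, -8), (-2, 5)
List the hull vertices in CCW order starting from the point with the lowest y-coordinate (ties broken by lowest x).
Hull (CCW) = [(7, -8), (8, -8), (-2, 10), (-3, 4), (4, -7)]

Graham scan procedure:
  1. Find the pivot p₀ = point with lowest y (tie → lowest x): (7, -8).
  2. Sort the remaining points by polar angle around p₀.
  3. Walk through sorted points, maintaining a stack; pop the top while the last three entries make a non-left turn (cross product ≤ 0).
  4. Final stack is the convex hull in CCW order: (7, -8), (8, -8), (-2, 10), (-3, 4), (4, -7).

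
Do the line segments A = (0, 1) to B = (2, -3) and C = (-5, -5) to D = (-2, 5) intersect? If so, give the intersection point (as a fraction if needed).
No (intersection of containing lines falls outside at least one segment)

Parametrize and solve: t = -1, s = 1. At least one of these is outside [0, 1], so the segments do not intersect.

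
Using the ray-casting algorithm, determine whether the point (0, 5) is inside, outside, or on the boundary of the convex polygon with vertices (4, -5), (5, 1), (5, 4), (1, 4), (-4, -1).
The point (0, 5) lies strictly outside the polygon

Cast a horizontal ray to the right from the query point and count how many polygon edges it crosses (each edge strictly once or zero times, handled with the usual half-open convention). 
Parity of crossings → even ⇒ outside.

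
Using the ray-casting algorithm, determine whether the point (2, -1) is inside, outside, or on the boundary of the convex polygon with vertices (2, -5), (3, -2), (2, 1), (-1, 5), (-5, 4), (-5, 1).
The point (2, -1) lies strictly inside the polygon

Cast a horizontal ray to the right from the query point and count how many polygon edges it crosses (each edge strictly once or zero times, handled with the usual half-open convention). 
Parity of crossings → odd ⇒ inside.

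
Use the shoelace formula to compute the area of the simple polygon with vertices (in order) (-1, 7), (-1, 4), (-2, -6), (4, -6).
Area = 75/2

Shoelace formula: Area = (1/2) |Σ_i (x_i · y_{i+1} − x_{i+1} · y_i)| (indices mod n). Compute each cross term:
  (-1)(4) − (-1)(7) = 3
  (-1)(-6) − (-2)(4) = 14
  (-2)(-6) − (4)(-6) = 36
  (4)(7) − (-1)(-6) = 22
Sum = 75, so (signed) Area = 75/2 = 75/2, |Area| = 75/2.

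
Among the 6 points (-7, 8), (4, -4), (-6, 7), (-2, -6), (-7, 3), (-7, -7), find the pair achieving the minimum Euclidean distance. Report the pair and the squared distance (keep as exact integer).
Pair = ((-7, 8), (-6, 7)); squared distance = 2

Compute all C(6, 2) = 15 pairwise squared distances (x_i − x_j)² + (y_i − y_j)². The minimum is 2, attained by the pair ((-7, 8), (-6, 7)).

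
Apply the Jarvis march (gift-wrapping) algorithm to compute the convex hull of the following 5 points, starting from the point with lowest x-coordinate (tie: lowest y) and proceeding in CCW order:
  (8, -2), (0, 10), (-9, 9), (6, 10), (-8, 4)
Hull (CCW) = [(-9, 9), (-8, 4), (8, -2), (6, 10), (0, 10)]

Jarvis march: at each step, from the current hull vertex p, select the next vertex q as the point such that every other point lies strictly to the left of (or on) the directed line p → q. (Equivalently: for every other point r, the cross product (q − p) × (r − p) ≥ 0.)
Starting point (lowest x, tie lowest y): (-9, 9). Wrap until returning to start. Resulting hull: (-9, 9), (-8, 4), (8, -2), (6, 10), (0, 10).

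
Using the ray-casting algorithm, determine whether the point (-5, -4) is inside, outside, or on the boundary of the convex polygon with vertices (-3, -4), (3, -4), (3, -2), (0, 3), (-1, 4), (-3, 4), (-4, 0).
The point (-5, -4) lies strictly outside the polygon

Cast a horizontal ray to the right from the query point and count how many polygon edges it crosses (each edge strictly once or zero times, handled with the usual half-open convention). 
Parity of crossings → even ⇒ outside.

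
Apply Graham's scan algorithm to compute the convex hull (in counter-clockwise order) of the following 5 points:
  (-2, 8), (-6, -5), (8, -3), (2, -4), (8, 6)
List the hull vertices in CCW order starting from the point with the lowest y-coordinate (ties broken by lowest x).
Hull (CCW) = [(-6, -5), (2, -4), (8, -3), (8, 6), (-2, 8)]

Graham scan procedure:
  1. Find the pivot p₀ = point with lowest y (tie → lowest x): (-6, -5).
  2. Sort the remaining points by polar angle around p₀.
  3. Walk through sorted points, maintaining a stack; pop the top while the last three entries make a non-left turn (cross product ≤ 0).
  4. Final stack is the convex hull in CCW order: (-6, -5), (2, -4), (8, -3), (8, 6), (-2, 8).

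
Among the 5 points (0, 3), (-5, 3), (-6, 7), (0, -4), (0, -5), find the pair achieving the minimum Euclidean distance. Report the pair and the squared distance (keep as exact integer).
Pair = ((0, -4), (0, -5)); squared distance = 1

Compute all C(5, 2) = 10 pairwise squared distances (x_i − x_j)² + (y_i − y_j)². The minimum is 1, attained by the pair ((0, -4), (0, -5)).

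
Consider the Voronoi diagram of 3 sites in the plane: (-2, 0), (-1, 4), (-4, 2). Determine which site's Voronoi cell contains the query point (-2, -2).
Nearest site = (-2, 0)

The Voronoi cell of site s contains exactly those query points closer to s than to any other site. Compute squared distances from q = (-2, -2) to each site:
  (-2 − -2)² + (0 − -2)² = 4
  (-4 − -2)² + (2 − -2)² = 20
  (-1 − -2)² + (4 − -2)² = 37
Minimum is attained by (-2, 0), so q lies in its Voronoi cell.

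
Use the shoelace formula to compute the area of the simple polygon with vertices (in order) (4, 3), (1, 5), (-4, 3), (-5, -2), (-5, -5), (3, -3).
Area = 129/2

Shoelace formula: Area = (1/2) |Σ_i (x_i · y_{i+1} − x_{i+1} · y_i)| (indices mod n). Compute each cross term:
  (4)(5) − (1)(3) = 17
  (1)(3) − (-4)(5) = 23
  (-4)(-2) − (-5)(3) = 23
  (-5)(-5) − (-5)(-2) = 15
  (-5)(-3) − (3)(-5) = 30
  (3)(3) − (4)(-3) = 21
Sum = 129, so (signed) Area = 129/2 = 129/2, |Area| = 129/2.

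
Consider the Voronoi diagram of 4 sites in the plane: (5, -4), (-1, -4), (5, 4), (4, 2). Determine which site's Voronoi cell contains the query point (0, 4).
Nearest site = (4, 2)

The Voronoi cell of site s contains exactly those query points closer to s than to any other site. Compute squared distances from q = (0, 4) to each site:
  (4 − 0)² + (2 − 4)² = 20
  (5 − 0)² + (4 − 4)² = 25
  (-1 − 0)² + (-4 − 4)² = 65
  (5 − 0)² + (-4 − 4)² = 89
Minimum is attained by (4, 2), so q lies in its Voronoi cell.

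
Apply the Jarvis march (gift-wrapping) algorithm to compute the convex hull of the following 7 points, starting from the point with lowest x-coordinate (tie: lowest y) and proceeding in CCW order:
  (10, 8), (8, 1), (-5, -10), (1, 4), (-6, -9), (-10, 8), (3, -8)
Hull (CCW) = [(-10, 8), (-6, -9), (-5, -10), (3, -8), (8, 1), (10, 8)]

Jarvis march: at each step, from the current hull vertex p, select the next vertex q as the point such that every other point lies strictly to the left of (or on) the directed line p → q. (Equivalently: for every other point r, the cross product (q − p) × (r − p) ≥ 0.)
Starting point (lowest x, tie lowest y): (-10, 8). Wrap until returning to start. Resulting hull: (-10, 8), (-6, -9), (-5, -10), (3, -8), (8, 1), (10, 8).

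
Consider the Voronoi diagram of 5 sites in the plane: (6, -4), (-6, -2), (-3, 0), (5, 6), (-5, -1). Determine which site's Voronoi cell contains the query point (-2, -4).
Nearest site = (-3, 0)

The Voronoi cell of site s contains exactly those query points closer to s than to any other site. Compute squared distances from q = (-2, -4) to each site:
  (-3 − -2)² + (0 − -4)² = 17
  (-5 − -2)² + (-1 − -4)² = 18
  (-6 − -2)² + (-2 − -4)² = 20
  (6 − -2)² + (-4 − -4)² = 64
  (5 − -2)² + (6 − -4)² = 149
Minimum is attained by (-3, 0), so q lies in its Voronoi cell.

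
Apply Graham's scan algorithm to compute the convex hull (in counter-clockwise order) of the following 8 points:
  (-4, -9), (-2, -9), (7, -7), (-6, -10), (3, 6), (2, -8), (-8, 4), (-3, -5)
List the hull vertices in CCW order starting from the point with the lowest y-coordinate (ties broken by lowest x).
Hull (CCW) = [(-6, -10), (7, -7), (3, 6), (-8, 4)]

Graham scan procedure:
  1. Find the pivot p₀ = point with lowest y (tie → lowest x): (-6, -10).
  2. Sort the remaining points by polar angle around p₀.
  3. Walk through sorted points, maintaining a stack; pop the top while the last three entries make a non-left turn (cross product ≤ 0).
  4. Final stack is the convex hull in CCW order: (-6, -10), (7, -7), (3, 6), (-8, 4).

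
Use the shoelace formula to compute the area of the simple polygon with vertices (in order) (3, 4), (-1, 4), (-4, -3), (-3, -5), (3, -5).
Area = 103/2

Shoelace formula: Area = (1/2) |Σ_i (x_i · y_{i+1} − x_{i+1} · y_i)| (indices mod n). Compute each cross term:
  (3)(4) − (-1)(4) = 16
  (-1)(-3) − (-4)(4) = 19
  (-4)(-5) − (-3)(-3) = 11
  (-3)(-5) − (3)(-5) = 30
  (3)(4) − (3)(-5) = 27
Sum = 103, so (signed) Area = 103/2 = 103/2, |Area| = 103/2.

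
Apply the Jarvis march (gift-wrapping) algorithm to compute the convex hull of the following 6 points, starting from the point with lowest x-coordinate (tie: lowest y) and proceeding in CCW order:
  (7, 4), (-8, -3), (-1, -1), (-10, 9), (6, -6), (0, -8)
Hull (CCW) = [(-10, 9), (-8, -3), (0, -8), (6, -6), (7, 4)]

Jarvis march: at each step, from the current hull vertex p, select the next vertex q as the point such that every other point lies strictly to the left of (or on) the directed line p → q. (Equivalently: for every other point r, the cross product (q − p) × (r − p) ≥ 0.)
Starting point (lowest x, tie lowest y): (-10, 9). Wrap until returning to start. Resulting hull: (-10, 9), (-8, -3), (0, -8), (6, -6), (7, 4).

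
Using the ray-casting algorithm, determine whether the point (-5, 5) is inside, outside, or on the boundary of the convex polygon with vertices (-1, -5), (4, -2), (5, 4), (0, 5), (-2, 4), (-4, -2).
The point (-5, 5) lies strictly outside the polygon

Cast a horizontal ray to the right from the query point and count how many polygon edges it crosses (each edge strictly once or zero times, handled with the usual half-open convention). 
Parity of crossings → even ⇒ outside.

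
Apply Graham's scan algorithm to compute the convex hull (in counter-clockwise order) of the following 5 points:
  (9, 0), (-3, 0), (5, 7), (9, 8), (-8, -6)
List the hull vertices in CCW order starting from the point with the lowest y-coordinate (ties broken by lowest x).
Hull (CCW) = [(-8, -6), (9, 0), (9, 8), (5, 7), (-3, 0)]

Graham scan procedure:
  1. Find the pivot p₀ = point with lowest y (tie → lowest x): (-8, -6).
  2. Sort the remaining points by polar angle around p₀.
  3. Walk through sorted points, maintaining a stack; pop the top while the last three entries make a non-left turn (cross product ≤ 0).
  4. Final stack is the convex hull in CCW order: (-8, -6), (9, 0), (9, 8), (5, 7), (-3, 0).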